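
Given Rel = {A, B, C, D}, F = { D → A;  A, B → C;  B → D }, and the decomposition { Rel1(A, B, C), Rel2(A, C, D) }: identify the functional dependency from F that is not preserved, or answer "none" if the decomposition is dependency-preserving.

B → D

Check B → D: no single fragment contains all of {B, D}, and the restricted closure of {B} across the fragments never reaches {D}.
D → A is preserved.
A, B → C is preserved.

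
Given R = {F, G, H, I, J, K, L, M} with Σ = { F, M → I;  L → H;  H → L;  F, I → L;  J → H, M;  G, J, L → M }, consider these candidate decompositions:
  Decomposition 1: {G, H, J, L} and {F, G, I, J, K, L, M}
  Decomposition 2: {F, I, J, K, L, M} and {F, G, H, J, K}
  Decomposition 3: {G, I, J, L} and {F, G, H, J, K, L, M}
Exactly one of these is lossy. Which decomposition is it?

Decomposition 1: common = {G, J, L}, closure = {G, H, J, L, M} → lossless.
Decomposition 2: common = {F, J, K}, closure = {F, H, I, J, K, L, M} → lossless.
Decomposition 3: common = {G, J, L}, closure = {G, H, J, L, M} → lossy.

Decomposition 3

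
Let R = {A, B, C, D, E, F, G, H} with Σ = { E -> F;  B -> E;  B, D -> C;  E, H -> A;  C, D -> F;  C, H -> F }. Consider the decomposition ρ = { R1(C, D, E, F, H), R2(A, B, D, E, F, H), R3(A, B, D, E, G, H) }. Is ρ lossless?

Chase test. Columns are A, B, C, D, E, F, G, H; row i has aⱼ where attribute j ∈ Ri, else bᵢⱼ.
Initial tableau (one row per fragment):
  row 1: b11 b12 a3 a4 a5 a6 b17 a8
  row 2: a1 a2 b23 a4 a5 a6 b27 a8
  row 3: a1 a2 b33 a4 a5 b36 a7 a8
Rows 1 and 3 agree on E; apply E→F and equate their F entries.
Rows 2 and 3 agree on B, D; apply B, D→C and equate their C entries.
Rows 1 and 2 agree on E, H; apply E, H→A and equate their A entries.
No row becomes fully distinguished — the join is lossy.

No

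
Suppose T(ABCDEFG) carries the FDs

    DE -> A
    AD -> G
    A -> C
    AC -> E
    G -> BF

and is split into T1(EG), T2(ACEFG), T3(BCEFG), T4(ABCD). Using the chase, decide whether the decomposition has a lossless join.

Chase test. Columns are ABCDEFG; row i has aⱼ where attribute j ∈ Ti, else bᵢⱼ.
Initial tableau (one row per fragment):
  row 1: b11 b12 b13 b14 a5 b16 a7
  row 2: a1 b22 a3 b24 a5 a6 a7
  row 3: b31 a2 a3 b34 a5 a6 a7
  row 4: a1 a2 a3 a4 b45 b46 b47
Rows 2 and 4 agree on AC; apply AC→E and equate their E entries.
Rows 1 and 2 agree on G; apply G→BF and equate their BF entries.
Rows 1 and 3 agree on G; apply G→BF and equate their BF entries.
No row becomes fully distinguished — the join is lossy.

No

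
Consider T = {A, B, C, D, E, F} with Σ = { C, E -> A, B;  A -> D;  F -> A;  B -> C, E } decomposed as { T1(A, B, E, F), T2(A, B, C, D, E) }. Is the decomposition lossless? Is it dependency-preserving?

Lossless test: (A, B, E)⁺ = {A, B, C, D, E}, which contains all of one fragment — lossless.
Dependency preservation: every FD's attributes lie within a single fragment, so each can be enforced locally — preserved.

lossless and dependency-preserving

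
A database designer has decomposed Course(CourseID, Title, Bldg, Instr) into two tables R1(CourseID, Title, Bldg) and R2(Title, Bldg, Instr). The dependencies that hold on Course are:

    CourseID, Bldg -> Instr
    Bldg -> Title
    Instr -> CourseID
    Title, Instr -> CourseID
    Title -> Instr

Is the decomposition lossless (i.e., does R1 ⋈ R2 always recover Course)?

Common attributes: R1 ∩ R2 = {Title, Bldg}.
Closure of {Title, Bldg}: Title → Instr applies, adding Instr; Instr → CourseID applies, adding CourseID. So (Title, Bldg)⁺ = {CourseID, Title, Bldg, Instr}.
This closure contains every attribute of R1, so R1 ∩ R2 → R1. The join is lossless.

Yes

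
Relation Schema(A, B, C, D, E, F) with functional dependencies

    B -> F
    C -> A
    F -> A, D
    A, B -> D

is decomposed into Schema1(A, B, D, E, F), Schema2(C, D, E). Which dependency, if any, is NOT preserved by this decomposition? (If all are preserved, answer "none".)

Check C → A: no single fragment contains all of {A, C}, and the restricted closure of {C} across the fragments never reaches {A}.
B → F is preserved.
F → A, D is preserved.
A, B → D is preserved.

C -> A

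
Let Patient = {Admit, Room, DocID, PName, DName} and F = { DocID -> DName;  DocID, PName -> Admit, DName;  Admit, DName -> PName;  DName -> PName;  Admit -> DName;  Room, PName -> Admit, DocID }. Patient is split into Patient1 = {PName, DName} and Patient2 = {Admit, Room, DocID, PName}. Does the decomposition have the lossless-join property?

Common attributes: Patient1 ∩ Patient2 = {PName}.
No dependency enlarges {PName}, so (PName)⁺ = {PName}.
The closure contains neither all of Patient1 = {PName, DName} nor all of Patient2 = {Admit, Room, DocID, PName}, so the common attributes are not a superkey of either fragment. The join is lossy.

No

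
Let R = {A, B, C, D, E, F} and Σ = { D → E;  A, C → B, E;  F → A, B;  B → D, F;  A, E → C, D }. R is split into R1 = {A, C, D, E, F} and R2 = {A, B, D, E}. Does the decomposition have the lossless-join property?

Common attributes: R1 ∩ R2 = {A, D, E}.
Closure of {A, D, E}: A, E → C, D applies, adding C; A, C → B, E applies, adding B; B → D, F applies, adding F. So (A, D, E)⁺ = {A, B, C, D, E, F}.
This closure contains every attribute of R1, so R1 ∩ R2 → R1. The join is lossless.

Yes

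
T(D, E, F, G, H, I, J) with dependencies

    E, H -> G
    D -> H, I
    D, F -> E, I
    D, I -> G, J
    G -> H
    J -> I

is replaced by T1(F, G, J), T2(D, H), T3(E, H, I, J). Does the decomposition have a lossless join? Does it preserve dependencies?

lossy and not dependency-preserving

Lossless test (chase): Rows 1 and 3 agree on J; apply J→I and equate their I entries. No row becomes fully distinguished — the join is lossy.
Dependency preservation: the restricted closure of {E, H} across the fragments never reaches {G}, so E, H → G cannot be enforced without a join — not preserved.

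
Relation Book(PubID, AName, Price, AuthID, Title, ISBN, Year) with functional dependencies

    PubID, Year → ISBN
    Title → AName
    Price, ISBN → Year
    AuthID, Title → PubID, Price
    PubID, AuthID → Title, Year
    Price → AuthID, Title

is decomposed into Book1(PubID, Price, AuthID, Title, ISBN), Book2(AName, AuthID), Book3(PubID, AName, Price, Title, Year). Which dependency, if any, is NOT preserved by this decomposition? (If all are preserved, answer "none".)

Check PubID, Year → ISBN: no single fragment contains all of {PubID, ISBN, Year}, and the restricted closure of {PubID, Year} across the fragments never reaches {ISBN}.
Title → AName is preserved.
Price, ISBN → Year is preserved.
AuthID, Title → PubID, Price is preserved.
PubID, AuthID → Title, Year is preserved.
Price → AuthID, Title is preserved.

PubID, Year → ISBN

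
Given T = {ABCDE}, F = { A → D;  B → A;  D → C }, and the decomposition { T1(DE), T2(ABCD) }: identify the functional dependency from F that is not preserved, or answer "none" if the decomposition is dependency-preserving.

A → D lies within T2.
B → A lies within T2.
D → C lies within T2.
Every dependency is enforceable on the fragments, so the decomposition is dependency-preserving.

none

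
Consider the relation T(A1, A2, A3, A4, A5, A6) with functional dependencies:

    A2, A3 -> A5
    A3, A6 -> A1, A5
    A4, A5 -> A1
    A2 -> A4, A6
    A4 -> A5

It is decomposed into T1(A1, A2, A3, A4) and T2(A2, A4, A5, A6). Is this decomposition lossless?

Common attributes: T1 ∩ T2 = {A2, A4}.
Closure of {A2, A4}: A2 → A4, A6 applies, adding A6; A4 → A5 applies, adding A5; A4, A5 → A1 applies, adding A1. So (A2, A4)⁺ = {A1, A2, A4, A5, A6}.
This closure contains every attribute of T2, so T1 ∩ T2 → T2. The join is lossless.

Yes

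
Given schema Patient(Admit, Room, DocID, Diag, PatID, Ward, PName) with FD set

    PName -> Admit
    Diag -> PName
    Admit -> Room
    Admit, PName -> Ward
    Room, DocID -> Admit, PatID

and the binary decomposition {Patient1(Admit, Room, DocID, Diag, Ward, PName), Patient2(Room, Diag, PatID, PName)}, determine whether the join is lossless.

Common attributes: Patient1 ∩ Patient2 = {Room, Diag, PName}.
Closure of {Room, Diag, PName}: PName → Admit applies, adding Admit; Admit, PName → Ward applies, adding Ward. So (Room, Diag, PName)⁺ = {Admit, Room, Diag, Ward, PName}.
The closure contains neither all of Patient1 = {Admit, Room, DocID, Diag, Ward, PName} nor all of Patient2 = {Room, Diag, PatID, PName}, so the common attributes are not a superkey of either fragment. The join is lossy.

No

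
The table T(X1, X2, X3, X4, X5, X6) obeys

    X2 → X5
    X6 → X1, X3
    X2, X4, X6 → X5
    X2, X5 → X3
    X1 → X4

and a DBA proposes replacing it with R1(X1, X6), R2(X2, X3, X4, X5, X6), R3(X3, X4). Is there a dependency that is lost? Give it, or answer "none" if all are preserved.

Check X1 → X4: no single fragment contains all of {X1, X4}, and the restricted closure of {X1} across the fragments never reaches {X4}.
X2 → X5 is preserved.
X6 → X1, X3 is preserved.
X2, X4, X6 → X5 is preserved.
X2, X5 → X3 is preserved.

X1 → X4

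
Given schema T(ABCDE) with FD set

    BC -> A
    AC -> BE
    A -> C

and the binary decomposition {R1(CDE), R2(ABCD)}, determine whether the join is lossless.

No

Common attributes: R1 ∩ R2 = {CD}.
No dependency enlarges {CD}, so (CD)⁺ = {CD}.
The closure contains neither all of R1 = {CDE} nor all of R2 = {ABCD}, so the common attributes are not a superkey of either fragment. The join is lossy.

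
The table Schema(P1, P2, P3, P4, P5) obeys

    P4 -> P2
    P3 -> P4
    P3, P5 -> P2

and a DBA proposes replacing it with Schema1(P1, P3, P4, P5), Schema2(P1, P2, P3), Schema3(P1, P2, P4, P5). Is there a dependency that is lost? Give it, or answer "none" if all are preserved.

none

P4 → P2 lies within Schema3.
P3 → P4 lies within Schema1.
P3, P5 → P2: restricted closure across fragments reaches P2.
Every dependency is enforceable on the fragments, so the decomposition is dependency-preserving.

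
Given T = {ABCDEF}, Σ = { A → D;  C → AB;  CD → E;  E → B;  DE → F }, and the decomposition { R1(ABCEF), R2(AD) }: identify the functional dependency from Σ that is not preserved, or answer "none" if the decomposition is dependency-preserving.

Check DE → F: no single fragment contains all of {DEF}, and the restricted closure of {DE} across the fragments never reaches {F}.
A → D is preserved.
C → AB is preserved.
CD → E is preserved.
E → B is preserved.

DE → F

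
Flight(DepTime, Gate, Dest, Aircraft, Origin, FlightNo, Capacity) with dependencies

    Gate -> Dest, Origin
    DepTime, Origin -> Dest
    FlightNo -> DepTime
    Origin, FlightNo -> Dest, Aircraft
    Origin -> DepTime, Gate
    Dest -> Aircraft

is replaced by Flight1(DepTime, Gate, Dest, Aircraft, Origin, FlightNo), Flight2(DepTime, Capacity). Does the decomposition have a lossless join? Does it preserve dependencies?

Lossless test: (DepTime)⁺ = {DepTime}, which is a superkey of neither fragment — lossy.
Dependency preservation: every FD's attributes lie within a single fragment, so each can be enforced locally — preserved.

lossy but dependency-preserving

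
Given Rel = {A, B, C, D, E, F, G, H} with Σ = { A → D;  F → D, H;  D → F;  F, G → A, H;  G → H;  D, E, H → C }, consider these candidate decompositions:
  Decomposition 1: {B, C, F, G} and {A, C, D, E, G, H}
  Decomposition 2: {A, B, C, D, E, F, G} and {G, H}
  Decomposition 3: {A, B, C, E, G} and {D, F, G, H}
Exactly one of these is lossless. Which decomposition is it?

Decomposition 1: common = {C, G}, closure = {C, G, H} → lossy.
Decomposition 2: common = {G}, closure = {G, H} → lossless.
Decomposition 3: common = {G}, closure = {G, H} → lossy.

Decomposition 2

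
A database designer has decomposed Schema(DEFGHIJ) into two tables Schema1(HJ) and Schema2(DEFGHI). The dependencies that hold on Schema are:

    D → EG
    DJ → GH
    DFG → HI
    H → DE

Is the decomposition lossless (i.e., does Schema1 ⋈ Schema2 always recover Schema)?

No

Common attributes: Schema1 ∩ Schema2 = {H}.
Closure of {H}: H → DE applies, adding DE; D → EG applies, adding G. So (H)⁺ = {DEGH}.
The closure contains neither all of Schema1 = {HJ} nor all of Schema2 = {DEFGHI}, so the common attributes are not a superkey of either fragment. The join is lossy.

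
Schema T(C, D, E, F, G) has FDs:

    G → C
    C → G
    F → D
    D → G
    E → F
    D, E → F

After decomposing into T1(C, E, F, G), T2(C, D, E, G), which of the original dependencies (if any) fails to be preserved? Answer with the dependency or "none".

Check F → D: no single fragment contains all of {D, F}, and the restricted closure of {F} across the fragments never reaches {D}.
G → C is preserved.
C → G is preserved.
D → G is preserved.
E → F is preserved.
D, E → F is preserved.

F → D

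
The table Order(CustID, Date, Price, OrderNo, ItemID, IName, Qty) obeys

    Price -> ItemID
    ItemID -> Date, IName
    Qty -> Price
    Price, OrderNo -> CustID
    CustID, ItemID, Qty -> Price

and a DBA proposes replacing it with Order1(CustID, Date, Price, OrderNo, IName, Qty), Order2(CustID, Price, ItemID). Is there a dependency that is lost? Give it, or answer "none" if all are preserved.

ItemID -> Date, IName

Check ItemID → Date, IName: no single fragment contains all of {Date, ItemID, IName}, and the restricted closure of {ItemID} across the fragments never reaches {Date, IName}.
Price → ItemID is preserved.
Qty → Price is preserved.
Price, OrderNo → CustID is preserved.
CustID, ItemID, Qty → Price is preserved.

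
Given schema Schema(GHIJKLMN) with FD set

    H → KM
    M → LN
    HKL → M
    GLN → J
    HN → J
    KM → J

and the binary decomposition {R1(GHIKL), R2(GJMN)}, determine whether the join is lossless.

No

Common attributes: R1 ∩ R2 = {G}.
No dependency enlarges {G}, so (G)⁺ = {G}.
The closure contains neither all of R1 = {GHIKL} nor all of R2 = {GJMN}, so the common attributes are not a superkey of either fragment. The join is lossy.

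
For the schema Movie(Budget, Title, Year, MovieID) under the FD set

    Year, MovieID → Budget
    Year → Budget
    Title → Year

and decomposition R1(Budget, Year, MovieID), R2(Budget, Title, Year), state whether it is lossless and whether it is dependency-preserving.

Lossless test: (Budget, Year)⁺ = {Budget, Year}, which is a superkey of neither fragment — lossy.
Dependency preservation: every FD's attributes lie within a single fragment, so each can be enforced locally — preserved.

lossy but dependency-preserving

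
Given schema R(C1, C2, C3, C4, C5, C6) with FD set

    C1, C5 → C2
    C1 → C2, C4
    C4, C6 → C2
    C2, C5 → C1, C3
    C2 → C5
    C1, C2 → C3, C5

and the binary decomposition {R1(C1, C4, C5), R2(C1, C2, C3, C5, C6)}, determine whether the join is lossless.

Common attributes: R1 ∩ R2 = {C1, C5}.
Closure of {C1, C5}: C1, C5 → C2 applies, adding C2; C1 → C2, C4 applies, adding C4; C2, C5 → C1, C3 applies, adding C3. So (C1, C5)⁺ = {C1, C2, C3, C4, C5}.
This closure contains every attribute of R1, so R1 ∩ R2 → R1. The join is lossless.

Yes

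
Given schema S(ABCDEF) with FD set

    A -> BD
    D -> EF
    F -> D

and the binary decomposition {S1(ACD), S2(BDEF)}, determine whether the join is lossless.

Common attributes: S1 ∩ S2 = {D}.
Closure of {D}: D → EF applies, adding EF. So (D)⁺ = {DEF}.
The closure contains neither all of S1 = {ACD} nor all of S2 = {BDEF}, so the common attributes are not a superkey of either fragment. The join is lossy.

No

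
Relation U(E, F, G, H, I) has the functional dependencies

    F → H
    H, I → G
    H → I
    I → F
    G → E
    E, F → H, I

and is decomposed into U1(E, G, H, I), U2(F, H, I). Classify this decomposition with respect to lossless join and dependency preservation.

lossless and dependency-preserving

Lossless test: (H, I)⁺ = {E, F, G, H, I}, which contains all of one fragment — lossless.
Dependency preservation: E, F → H, I is not contained in any single fragment, but the restricted closure of its left-hand side across the fragments still reaches the right-hand side; the remaining FDs each lie inside some fragment. All dependencies are preserved.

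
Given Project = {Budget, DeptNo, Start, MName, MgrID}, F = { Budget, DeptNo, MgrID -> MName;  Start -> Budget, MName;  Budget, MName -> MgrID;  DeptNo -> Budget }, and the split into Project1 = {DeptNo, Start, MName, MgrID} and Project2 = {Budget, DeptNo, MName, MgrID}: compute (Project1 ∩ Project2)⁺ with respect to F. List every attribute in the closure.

Project1 ∩ Project2 = {DeptNo, MName, MgrID}.
DeptNo → Budget applies, adding Budget
Closure: {Budget, DeptNo, MName, MgrID}.

Budget, DeptNo, MName, MgrID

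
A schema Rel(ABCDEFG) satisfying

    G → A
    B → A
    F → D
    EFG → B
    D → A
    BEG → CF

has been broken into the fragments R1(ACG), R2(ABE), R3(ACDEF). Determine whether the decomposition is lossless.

No

Chase test. Columns are ABCDEFG; row i has aⱼ where attribute j ∈ Ri, else bᵢⱼ.
Initial tableau (one row per fragment):
  row 1: a1 b12 a3 b14 b15 b16 a7
  row 2: a1 a2 b23 b24 a5 b26 b27
  row 3: a1 b32 a3 a4 a5 a6 b37
No row becomes fully distinguished — the join is lossy.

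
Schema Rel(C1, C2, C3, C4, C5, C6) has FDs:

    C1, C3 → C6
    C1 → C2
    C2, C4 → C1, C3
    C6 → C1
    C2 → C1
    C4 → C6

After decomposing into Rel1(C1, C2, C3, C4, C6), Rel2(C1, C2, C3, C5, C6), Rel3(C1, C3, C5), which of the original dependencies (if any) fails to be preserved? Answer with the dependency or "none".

none

C1, C3 → C6 lies within Rel1.
C1 → C2 lies within Rel1.
C2, C4 → C1, C3 lies within Rel1.
C6 → C1 lies within Rel1.
C2 → C1 lies within Rel1.
C4 → C6 lies within Rel1.
Every dependency is enforceable on the fragments, so the decomposition is dependency-preserving.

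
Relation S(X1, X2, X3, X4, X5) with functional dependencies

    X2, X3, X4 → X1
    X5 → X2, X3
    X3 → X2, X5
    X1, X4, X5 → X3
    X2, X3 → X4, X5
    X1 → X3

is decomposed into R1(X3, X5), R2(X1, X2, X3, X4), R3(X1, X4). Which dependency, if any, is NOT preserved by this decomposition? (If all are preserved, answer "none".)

X2, X3, X4 → X1 lies within R2.
X5 → X2, X3: restricted closure across fragments reaches X2, X3.
X3 → X2, X5: restricted closure across fragments reaches X2, X5.
X1, X4, X5 → X3: restricted closure across fragments reaches X3.
X2, X3 → X4, X5: restricted closure across fragments reaches X4, X5.
X1 → X3 lies within R2.
Every dependency is enforceable on the fragments, so the decomposition is dependency-preserving.

none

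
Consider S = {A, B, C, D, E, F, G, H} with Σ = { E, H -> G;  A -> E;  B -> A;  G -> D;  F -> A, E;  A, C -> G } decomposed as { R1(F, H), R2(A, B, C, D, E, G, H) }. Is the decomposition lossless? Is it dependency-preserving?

lossy and not dependency-preserving

Lossless test: (H)⁺ = {H}, which is a superkey of neither fragment — lossy.
Dependency preservation: the restricted closure of {F} across the fragments never reaches {A, E}, so F → A, E cannot be enforced without a join — not preserved.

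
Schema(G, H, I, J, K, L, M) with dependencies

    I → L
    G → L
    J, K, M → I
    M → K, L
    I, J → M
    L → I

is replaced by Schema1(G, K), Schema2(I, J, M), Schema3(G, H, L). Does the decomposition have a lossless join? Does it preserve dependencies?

lossy and not dependency-preserving

Lossless test (chase): Rows 1 and 3 agree on G; apply G→L and equate their L entries. Rows 1 and 3 agree on L; apply L→I and equate their I entries. No row becomes fully distinguished — the join is lossy.
Dependency preservation: the restricted closure of {I} across the fragments never reaches {L}, so I → L cannot be enforced without a join — not preserved.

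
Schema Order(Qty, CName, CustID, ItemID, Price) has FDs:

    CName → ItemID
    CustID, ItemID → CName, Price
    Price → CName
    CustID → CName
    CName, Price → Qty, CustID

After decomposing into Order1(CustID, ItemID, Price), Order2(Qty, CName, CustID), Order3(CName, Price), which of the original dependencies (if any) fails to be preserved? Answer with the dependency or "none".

Check CName → ItemID: no single fragment contains all of {CName, ItemID}, and the restricted closure of {CName} across the fragments never reaches {ItemID}.
CustID, ItemID → CName, Price is preserved.
Price → CName is preserved.
CustID → CName is preserved.
CName, Price → Qty, CustID is preserved.

CName → ItemID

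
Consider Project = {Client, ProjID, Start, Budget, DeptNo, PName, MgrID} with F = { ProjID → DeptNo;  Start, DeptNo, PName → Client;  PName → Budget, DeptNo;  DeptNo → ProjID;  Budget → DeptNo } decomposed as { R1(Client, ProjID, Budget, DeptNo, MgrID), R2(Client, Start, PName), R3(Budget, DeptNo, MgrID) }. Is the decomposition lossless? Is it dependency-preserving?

Lossless test (chase): Rows 1 and 3 agree on DeptNo; apply DeptNo→ProjID and equate their ProjID entries. No row becomes fully distinguished — the join is lossy.
Dependency preservation: the restricted closure of {PName} across the fragments never reaches {Budget, DeptNo}, so PName → Budget, DeptNo cannot be enforced without a join — not preserved.

lossy and not dependency-preserving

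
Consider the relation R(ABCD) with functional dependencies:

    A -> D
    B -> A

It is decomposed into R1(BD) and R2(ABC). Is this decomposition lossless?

Yes

Common attributes: R1 ∩ R2 = {B}.
Closure of {B}: B → A applies, adding A; A → D applies, adding D. So (B)⁺ = {ABD}.
This closure contains every attribute of R1, so R1 ∩ R2 → R1. The join is lossless.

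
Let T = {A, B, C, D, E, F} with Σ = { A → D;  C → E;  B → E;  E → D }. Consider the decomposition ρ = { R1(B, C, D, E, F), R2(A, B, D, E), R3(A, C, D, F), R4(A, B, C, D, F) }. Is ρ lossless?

Chase test. Columns are A, B, C, D, E, F; row i has aⱼ where attribute j ∈ Ri, else bᵢⱼ.
Initial tableau (one row per fragment):
  row 1: b11 a2 a3 a4 a5 a6
  row 2: a1 a2 b23 a4 a5 b26
  row 3: a1 b32 a3 a4 b35 a6
  row 4: a1 a2 a3 a4 b45 a6
Rows 1 and 3 agree on C; apply C→E and equate their E entries.
Rows 1 and 4 agree on C; apply C→E and equate their E entries.
Row 4 is now all distinguished symbols — the join is lossless.

Yes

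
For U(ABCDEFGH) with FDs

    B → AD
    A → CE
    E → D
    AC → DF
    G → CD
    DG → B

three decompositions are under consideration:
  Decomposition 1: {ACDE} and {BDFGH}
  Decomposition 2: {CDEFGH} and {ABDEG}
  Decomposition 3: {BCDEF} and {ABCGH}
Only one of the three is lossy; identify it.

Decomposition 1: common = {D}, closure = {D} → lossy.
Decomposition 2: common = {DEG}, closure = {ABCDEFG} → lossless.
Decomposition 3: common = {BC}, closure = {ABCDEF} → lossless.

Decomposition 1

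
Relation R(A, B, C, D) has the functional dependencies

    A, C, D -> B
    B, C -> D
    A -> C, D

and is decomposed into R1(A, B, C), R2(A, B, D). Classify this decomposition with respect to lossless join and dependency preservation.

lossless but not dependency-preserving

Lossless test: (A, B)⁺ = {A, B, C, D}, which contains all of one fragment — lossless.
Dependency preservation: the restricted closure of {B, C} across the fragments never reaches {D}, so B, C → D cannot be enforced without a join — not preserved.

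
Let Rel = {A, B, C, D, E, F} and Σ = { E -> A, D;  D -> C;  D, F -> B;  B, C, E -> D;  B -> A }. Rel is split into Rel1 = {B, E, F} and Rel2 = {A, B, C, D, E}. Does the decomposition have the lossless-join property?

Yes

Common attributes: Rel1 ∩ Rel2 = {B, E}.
Closure of {B, E}: E → A, D applies, adding A, D; D → C applies, adding C. So (B, E)⁺ = {A, B, C, D, E}.
This closure contains every attribute of Rel2, so Rel1 ∩ Rel2 → Rel2. The join is lossless.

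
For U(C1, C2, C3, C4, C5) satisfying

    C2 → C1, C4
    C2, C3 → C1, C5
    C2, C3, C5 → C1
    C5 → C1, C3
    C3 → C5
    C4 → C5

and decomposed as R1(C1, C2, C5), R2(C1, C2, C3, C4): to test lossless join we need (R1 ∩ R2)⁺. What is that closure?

R1 ∩ R2 = {C1, C2}.
C2 → C1, C4 applies, adding C4
C4 → C5 applies, adding C5
C5 → C1, C3 applies, adding C3
Closure: {C1, C2, C3, C4, C5}.

C1, C2, C3, C4, C5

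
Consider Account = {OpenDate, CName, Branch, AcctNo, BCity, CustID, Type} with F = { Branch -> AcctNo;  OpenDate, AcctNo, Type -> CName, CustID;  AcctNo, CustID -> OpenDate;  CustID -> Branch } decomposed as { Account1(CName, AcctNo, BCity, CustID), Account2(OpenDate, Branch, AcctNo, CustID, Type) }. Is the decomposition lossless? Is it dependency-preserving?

lossy and not dependency-preserving

Lossless test: (AcctNo, CustID)⁺ = {OpenDate, Branch, AcctNo, CustID}, which is a superkey of neither fragment — lossy.
Dependency preservation: the restricted closure of {OpenDate, AcctNo, Type} across the fragments never reaches {CName, CustID}, so OpenDate, AcctNo, Type → CName, CustID cannot be enforced without a join — not preserved.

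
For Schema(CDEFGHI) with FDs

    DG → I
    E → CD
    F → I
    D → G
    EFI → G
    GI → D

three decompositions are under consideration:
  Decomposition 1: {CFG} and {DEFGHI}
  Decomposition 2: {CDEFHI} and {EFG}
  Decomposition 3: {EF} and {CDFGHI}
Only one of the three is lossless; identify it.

Decomposition 2

Decomposition 1: common = {FG}, closure = {DFGI} → lossy.
Decomposition 2: common = {EF}, closure = {CDEFGI} → lossless.
Decomposition 3: common = {F}, closure = {FI} → lossy.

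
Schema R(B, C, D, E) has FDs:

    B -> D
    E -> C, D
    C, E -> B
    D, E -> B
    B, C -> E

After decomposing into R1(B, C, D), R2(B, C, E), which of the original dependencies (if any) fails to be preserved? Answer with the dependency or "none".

B → D lies within R1.
E → C, D: restricted closure across fragments reaches C, D.
C, E → B lies within R2.
D, E → B: restricted closure across fragments reaches B.
B, C → E lies within R2.
Every dependency is enforceable on the fragments, so the decomposition is dependency-preserving.

none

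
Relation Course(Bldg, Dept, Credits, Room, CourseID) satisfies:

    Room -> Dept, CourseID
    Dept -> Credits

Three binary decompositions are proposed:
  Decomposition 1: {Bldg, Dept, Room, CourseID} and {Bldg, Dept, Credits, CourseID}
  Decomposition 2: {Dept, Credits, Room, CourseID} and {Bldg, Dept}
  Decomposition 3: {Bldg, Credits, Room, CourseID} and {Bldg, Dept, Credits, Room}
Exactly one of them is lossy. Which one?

Decomposition 2

Decomposition 1: common = {Bldg, Dept, CourseID}, closure = {Bldg, Dept, Credits, CourseID} → lossless.
Decomposition 2: common = {Dept}, closure = {Dept, Credits} → lossy.
Decomposition 3: common = {Bldg, Credits, Room}, closure = {Bldg, Dept, Credits, Room, CourseID} → lossless.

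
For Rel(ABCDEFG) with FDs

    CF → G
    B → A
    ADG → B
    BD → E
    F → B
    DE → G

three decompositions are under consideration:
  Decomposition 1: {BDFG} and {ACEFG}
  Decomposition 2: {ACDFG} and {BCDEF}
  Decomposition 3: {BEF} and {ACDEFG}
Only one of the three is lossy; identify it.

Decomposition 1

Decomposition 1: common = {FG}, closure = {ABFG} → lossy.
Decomposition 2: common = {CDF}, closure = {ABCDEFG} → lossless.
Decomposition 3: common = {EF}, closure = {ABEF} → lossless.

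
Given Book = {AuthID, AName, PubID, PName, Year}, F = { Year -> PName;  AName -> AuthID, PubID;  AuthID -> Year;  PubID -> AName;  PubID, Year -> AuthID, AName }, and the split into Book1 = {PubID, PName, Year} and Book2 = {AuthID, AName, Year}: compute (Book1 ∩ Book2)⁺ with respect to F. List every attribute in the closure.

Book1 ∩ Book2 = {Year}.
Year → PName applies, adding PName
Closure: {PName, Year}.

PName, Year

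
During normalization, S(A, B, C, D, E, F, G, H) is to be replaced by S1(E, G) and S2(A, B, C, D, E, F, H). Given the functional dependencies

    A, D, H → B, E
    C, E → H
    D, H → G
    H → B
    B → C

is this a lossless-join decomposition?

No

Common attributes: S1 ∩ S2 = {E}.
No dependency enlarges {E}, so (E)⁺ = {E}.
The closure contains neither all of S1 = {E, G} nor all of S2 = {A, B, C, D, E, F, H}, so the common attributes are not a superkey of either fragment. The join is lossy.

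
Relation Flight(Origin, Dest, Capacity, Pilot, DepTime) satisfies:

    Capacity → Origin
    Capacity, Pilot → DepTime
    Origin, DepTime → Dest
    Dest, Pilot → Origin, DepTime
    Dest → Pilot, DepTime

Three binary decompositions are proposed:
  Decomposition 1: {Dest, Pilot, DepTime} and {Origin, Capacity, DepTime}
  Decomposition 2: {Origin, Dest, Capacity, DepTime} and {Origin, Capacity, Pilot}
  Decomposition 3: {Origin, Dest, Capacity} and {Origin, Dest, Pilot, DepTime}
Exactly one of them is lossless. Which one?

Decomposition 3

Decomposition 1: common = {DepTime}, closure = {DepTime} → lossy.
Decomposition 2: common = {Origin, Capacity}, closure = {Origin, Capacity} → lossy.
Decomposition 3: common = {Origin, Dest}, closure = {Origin, Dest, Pilot, DepTime} → lossless.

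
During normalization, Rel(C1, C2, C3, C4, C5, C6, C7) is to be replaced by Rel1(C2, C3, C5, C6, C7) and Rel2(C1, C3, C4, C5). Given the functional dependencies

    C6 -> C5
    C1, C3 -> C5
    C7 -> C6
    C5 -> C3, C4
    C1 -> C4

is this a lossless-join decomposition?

No

Common attributes: Rel1 ∩ Rel2 = {C3, C5}.
Closure of {C3, C5}: C5 → C3, C4 applies, adding C4. So (C3, C5)⁺ = {C3, C4, C5}.
The closure contains neither all of Rel1 = {C2, C3, C5, C6, C7} nor all of Rel2 = {C1, C3, C4, C5}, so the common attributes are not a superkey of either fragment. The join is lossy.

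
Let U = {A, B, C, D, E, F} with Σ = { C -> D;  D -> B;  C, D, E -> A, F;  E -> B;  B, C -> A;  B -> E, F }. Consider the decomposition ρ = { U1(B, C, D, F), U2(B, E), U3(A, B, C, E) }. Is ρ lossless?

Chase test. Columns are A, B, C, D, E, F; row i has aⱼ where attribute j ∈ Ui, else bᵢⱼ.
Initial tableau (one row per fragment):
  row 1: b11 a2 a3 a4 b15 a6
  row 2: b21 a2 b23 b24 a5 b26
  row 3: a1 a2 a3 b34 a5 b36
Rows 1 and 3 agree on C; apply C→D and equate their D entries.
Rows 1 and 3 agree on B, C; apply B, C→A and equate their A entries.
Rows 1 and 2 agree on B; apply B→E, F and equate their E, F entries.
Rows 1 and 3 agree on B; apply B→E, F and equate their E, F entries.
Row 1 is now all distinguished symbols — the join is lossless.

Yes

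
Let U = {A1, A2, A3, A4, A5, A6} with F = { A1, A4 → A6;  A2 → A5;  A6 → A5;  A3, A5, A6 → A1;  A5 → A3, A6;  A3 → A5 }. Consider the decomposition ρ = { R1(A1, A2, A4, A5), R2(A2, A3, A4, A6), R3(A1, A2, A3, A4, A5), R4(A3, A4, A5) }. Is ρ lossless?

Yes

Chase test. Columns are A1, A2, A3, A4, A5, A6; row i has aⱼ where attribute j ∈ Ri, else bᵢⱼ.
Initial tableau (one row per fragment):
  row 1: a1 a2 b13 a4 a5 b16
  row 2: b21 a2 a3 a4 b25 a6
  row 3: a1 a2 a3 a4 a5 b36
  row 4: b41 b42 a3 a4 a5 b46
Rows 1 and 3 agree on A1, A4; apply A1, A4→A6 and equate their A6 entries.
Rows 1 and 2 agree on A2; apply A2→A5 and equate their A5 entries.
Rows 1 and 2 agree on A5; apply A5→A3, A6 and equate their A3, A6 entries.
Rows 1 and 4 agree on A5; apply A5→A3, A6 and equate their A3, A6 entries.
Rows 1 and 2 agree on A3, A5, A6; apply A3, A5, A6→A1 and equate their A1 entries.
Rows 1 and 4 agree on A3, A5, A6; apply A3, A5, A6→A1 and equate their A1 entries.
Row 1 is now all distinguished symbols — the join is lossless.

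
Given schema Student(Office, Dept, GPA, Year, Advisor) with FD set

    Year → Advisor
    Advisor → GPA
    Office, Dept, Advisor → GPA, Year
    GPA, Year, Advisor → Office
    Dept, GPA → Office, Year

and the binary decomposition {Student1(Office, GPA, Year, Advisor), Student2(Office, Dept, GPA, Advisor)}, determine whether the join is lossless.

Common attributes: Student1 ∩ Student2 = {Office, GPA, Advisor}.
No dependency enlarges {Office, GPA, Advisor}, so (Office, GPA, Advisor)⁺ = {Office, GPA, Advisor}.
The closure contains neither all of Student1 = {Office, GPA, Year, Advisor} nor all of Student2 = {Office, Dept, GPA, Advisor}, so the common attributes are not a superkey of either fragment. The join is lossy.

No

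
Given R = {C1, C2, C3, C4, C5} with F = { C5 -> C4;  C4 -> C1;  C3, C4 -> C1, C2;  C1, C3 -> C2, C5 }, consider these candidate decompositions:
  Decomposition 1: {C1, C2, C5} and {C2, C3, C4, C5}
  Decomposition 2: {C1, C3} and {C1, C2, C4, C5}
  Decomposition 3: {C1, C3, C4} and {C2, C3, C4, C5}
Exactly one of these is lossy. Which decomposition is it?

Decomposition 1: common = {C2, C5}, closure = {C1, C2, C4, C5} → lossless.
Decomposition 2: common = {C1}, closure = {C1} → lossy.
Decomposition 3: common = {C3, C4}, closure = {C1, C2, C3, C4, C5} → lossless.

Decomposition 2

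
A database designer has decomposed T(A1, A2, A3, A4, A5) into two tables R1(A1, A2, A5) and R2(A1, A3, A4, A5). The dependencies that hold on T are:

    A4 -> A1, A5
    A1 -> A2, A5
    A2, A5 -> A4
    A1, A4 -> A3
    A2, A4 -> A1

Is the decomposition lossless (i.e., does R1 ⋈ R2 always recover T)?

Common attributes: R1 ∩ R2 = {A1, A5}.
Closure of {A1, A5}: A1 → A2, A5 applies, adding A2; A2, A5 → A4 applies, adding A4; A1, A4 → A3 applies, adding A3. So (A1, A5)⁺ = {A1, A2, A3, A4, A5}.
This closure contains every attribute of R1, so R1 ∩ R2 → R1. The join is lossless.

Yes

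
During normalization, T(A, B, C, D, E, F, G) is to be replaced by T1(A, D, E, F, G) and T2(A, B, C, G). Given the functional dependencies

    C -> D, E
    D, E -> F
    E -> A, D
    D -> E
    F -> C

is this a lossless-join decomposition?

Common attributes: T1 ∩ T2 = {A, G}.
No dependency enlarges {A, G}, so (A, G)⁺ = {A, G}.
The closure contains neither all of T1 = {A, D, E, F, G} nor all of T2 = {A, B, C, G}, so the common attributes are not a superkey of either fragment. The join is lossy.

No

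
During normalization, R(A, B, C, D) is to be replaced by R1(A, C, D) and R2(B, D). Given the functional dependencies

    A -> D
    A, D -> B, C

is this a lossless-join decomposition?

Common attributes: R1 ∩ R2 = {D}.
No dependency enlarges {D}, so (D)⁺ = {D}.
The closure contains neither all of R1 = {A, C, D} nor all of R2 = {B, D}, so the common attributes are not a superkey of either fragment. The join is lossy.

No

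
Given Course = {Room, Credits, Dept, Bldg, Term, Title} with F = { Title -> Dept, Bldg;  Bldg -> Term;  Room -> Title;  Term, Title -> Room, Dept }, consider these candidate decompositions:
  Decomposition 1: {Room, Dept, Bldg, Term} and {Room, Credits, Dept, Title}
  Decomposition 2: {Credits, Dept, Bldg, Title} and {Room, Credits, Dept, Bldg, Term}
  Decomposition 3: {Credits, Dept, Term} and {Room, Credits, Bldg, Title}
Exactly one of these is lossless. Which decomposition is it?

Decomposition 1: common = {Room, Dept}, closure = {Room, Dept, Bldg, Term, Title} → lossless.
Decomposition 2: common = {Credits, Dept, Bldg}, closure = {Credits, Dept, Bldg, Term} → lossy.
Decomposition 3: common = {Credits}, closure = {Credits} → lossy.

Decomposition 1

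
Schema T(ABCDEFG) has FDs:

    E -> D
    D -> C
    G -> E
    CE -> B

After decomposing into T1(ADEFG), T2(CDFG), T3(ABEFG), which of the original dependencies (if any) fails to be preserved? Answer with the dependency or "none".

E → D lies within T1.
D → C lies within T2.
G → E lies within T1.
CE → B: restricted closure across fragments reaches B.
Every dependency is enforceable on the fragments, so the decomposition is dependency-preserving.

none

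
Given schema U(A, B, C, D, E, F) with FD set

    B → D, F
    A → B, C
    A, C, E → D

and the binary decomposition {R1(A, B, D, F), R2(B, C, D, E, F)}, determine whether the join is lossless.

No

Common attributes: R1 ∩ R2 = {B, D, F}.
No dependency enlarges {B, D, F}, so (B, D, F)⁺ = {B, D, F}.
The closure contains neither all of R1 = {A, B, D, F} nor all of R2 = {B, C, D, E, F}, so the common attributes are not a superkey of either fragment. The join is lossy.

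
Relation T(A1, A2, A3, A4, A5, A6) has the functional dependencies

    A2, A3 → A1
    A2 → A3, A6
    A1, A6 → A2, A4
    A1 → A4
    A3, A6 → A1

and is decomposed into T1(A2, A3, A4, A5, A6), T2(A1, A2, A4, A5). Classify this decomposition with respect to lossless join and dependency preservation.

lossless but not dependency-preserving

Lossless test: (A2, A4, A5)⁺ = {A1, A2, A3, A4, A5, A6}, which contains all of one fragment — lossless.
Dependency preservation: the restricted closure of {A1, A6} across the fragments never reaches {A2, A4}, so A1, A6 → A2, A4 cannot be enforced without a join — not preserved.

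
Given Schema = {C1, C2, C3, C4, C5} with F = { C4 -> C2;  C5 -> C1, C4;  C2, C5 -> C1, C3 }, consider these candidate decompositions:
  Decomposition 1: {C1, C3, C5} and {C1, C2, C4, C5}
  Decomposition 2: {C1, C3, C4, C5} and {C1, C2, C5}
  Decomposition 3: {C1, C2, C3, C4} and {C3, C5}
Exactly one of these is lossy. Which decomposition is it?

Decomposition 3

Decomposition 1: common = {C1, C5}, closure = {C1, C2, C3, C4, C5} → lossless.
Decomposition 2: common = {C1, C5}, closure = {C1, C2, C3, C4, C5} → lossless.
Decomposition 3: common = {C3}, closure = {C3} → lossy.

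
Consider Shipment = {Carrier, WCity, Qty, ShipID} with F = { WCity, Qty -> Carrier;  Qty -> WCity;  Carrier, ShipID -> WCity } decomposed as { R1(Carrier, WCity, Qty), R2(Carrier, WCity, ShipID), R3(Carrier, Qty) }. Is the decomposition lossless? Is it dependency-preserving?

lossy but dependency-preserving

Lossless test (chase): Rows 1 and 3 agree on Qty; apply Qty→WCity and equate their WCity entries. No row becomes fully distinguished — the join is lossy.
Dependency preservation: every FD's attributes lie within a single fragment, so each can be enforced locally — preserved.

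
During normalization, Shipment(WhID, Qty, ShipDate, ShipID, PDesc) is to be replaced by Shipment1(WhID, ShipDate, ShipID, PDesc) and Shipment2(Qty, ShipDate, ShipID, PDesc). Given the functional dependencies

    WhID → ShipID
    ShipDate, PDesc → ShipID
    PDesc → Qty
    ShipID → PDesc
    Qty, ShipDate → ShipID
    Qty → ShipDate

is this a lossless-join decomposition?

Common attributes: Shipment1 ∩ Shipment2 = {ShipDate, ShipID, PDesc}.
Closure of {ShipDate, ShipID, PDesc}: PDesc → Qty applies, adding Qty. So (ShipDate, ShipID, PDesc)⁺ = {Qty, ShipDate, ShipID, PDesc}.
This closure contains every attribute of Shipment2, so Shipment1 ∩ Shipment2 → Shipment2. The join is lossless.

Yes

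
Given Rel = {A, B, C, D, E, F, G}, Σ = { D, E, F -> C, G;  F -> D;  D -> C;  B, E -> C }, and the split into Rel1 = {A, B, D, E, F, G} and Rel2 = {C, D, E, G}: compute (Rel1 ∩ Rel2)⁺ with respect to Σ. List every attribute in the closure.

Rel1 ∩ Rel2 = {D, E, G}.
D → C applies, adding C
Closure: {C, D, E, G}.

C, D, E, G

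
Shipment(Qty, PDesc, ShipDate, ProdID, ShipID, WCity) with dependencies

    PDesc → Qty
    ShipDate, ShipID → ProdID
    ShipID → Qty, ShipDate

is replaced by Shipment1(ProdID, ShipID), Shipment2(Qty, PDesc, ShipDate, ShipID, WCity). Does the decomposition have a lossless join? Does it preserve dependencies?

Lossless test: (ShipID)⁺ = {Qty, ShipDate, ProdID, ShipID}, which contains all of one fragment — lossless.
Dependency preservation: ShipDate, ShipID → ProdID is not contained in any single fragment, but the restricted closure of its left-hand side across the fragments still reaches the right-hand side; the remaining FDs each lie inside some fragment. All dependencies are preserved.

lossless and dependency-preserving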